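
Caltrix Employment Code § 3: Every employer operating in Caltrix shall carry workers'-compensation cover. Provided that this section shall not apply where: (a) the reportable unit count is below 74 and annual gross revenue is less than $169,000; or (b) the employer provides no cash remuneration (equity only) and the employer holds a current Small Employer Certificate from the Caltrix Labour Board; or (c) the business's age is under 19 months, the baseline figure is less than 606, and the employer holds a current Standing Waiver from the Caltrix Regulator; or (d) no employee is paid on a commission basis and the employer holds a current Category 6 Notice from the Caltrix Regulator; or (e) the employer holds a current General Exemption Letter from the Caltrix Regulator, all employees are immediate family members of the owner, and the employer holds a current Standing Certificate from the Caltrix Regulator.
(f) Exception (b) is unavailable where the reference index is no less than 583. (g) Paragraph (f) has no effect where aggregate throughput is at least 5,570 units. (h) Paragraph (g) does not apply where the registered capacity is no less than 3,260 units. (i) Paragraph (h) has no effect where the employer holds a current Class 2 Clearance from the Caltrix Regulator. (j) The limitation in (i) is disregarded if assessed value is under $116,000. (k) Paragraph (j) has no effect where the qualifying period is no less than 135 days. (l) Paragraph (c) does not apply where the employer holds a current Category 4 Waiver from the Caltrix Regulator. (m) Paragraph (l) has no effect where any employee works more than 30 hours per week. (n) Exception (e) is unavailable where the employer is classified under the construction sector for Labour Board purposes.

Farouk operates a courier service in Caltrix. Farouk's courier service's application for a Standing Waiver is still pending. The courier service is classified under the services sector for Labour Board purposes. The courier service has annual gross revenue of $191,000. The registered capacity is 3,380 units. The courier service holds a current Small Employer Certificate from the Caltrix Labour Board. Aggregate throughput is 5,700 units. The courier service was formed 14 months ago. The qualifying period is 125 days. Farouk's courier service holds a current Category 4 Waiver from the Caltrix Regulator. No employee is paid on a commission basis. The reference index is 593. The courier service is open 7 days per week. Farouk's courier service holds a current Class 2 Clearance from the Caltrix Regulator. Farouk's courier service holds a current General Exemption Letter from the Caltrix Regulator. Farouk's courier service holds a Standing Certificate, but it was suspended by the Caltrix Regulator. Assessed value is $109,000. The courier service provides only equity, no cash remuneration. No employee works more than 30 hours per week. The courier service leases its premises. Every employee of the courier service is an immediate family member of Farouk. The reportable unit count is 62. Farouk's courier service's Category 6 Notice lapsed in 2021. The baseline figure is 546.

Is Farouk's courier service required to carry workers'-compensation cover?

Exception (a) fails — annual gross revenue is $191,000, not less than $169,000.
Exception (b): remuneration is equity-only; a current Small Employer Certificate is held — every condition holds. But applying paragraphs (f)–(k): (f) applies — the reference index is 593, meeting the 583 threshold. (g) is triggered (aggregate throughput is 5,700 units, meeting the 5,570 units threshold), but is itself disapplied by (h): (h) is engaged — the registered capacity is 3,380 units, meeting the 3,260 units threshold. (i) operates (a current Class 2 Clearance is held), but is displaced by (j): (j) operates against (i): assessed value is $109,000, under the $116,000 limit. (k) does not operate here (the qualifying period is 125 days, short of 135 days), so (j) stands. So (b) is unavailable.
Exception (c) requires that the employer holds a current Standing Waiver from the Caltrix Regulator; but no current Standing Waiver is held, so (c) is unavailable.
Exception (d) does not apply: there is no Category 6 Notice in force.
Exception (e) fails — the Standing Certificate is not current.
No exception is made out. Farouk's courier service falls within the general rule.

Yes — Farouk's courier service must carry workers'-compensation cover.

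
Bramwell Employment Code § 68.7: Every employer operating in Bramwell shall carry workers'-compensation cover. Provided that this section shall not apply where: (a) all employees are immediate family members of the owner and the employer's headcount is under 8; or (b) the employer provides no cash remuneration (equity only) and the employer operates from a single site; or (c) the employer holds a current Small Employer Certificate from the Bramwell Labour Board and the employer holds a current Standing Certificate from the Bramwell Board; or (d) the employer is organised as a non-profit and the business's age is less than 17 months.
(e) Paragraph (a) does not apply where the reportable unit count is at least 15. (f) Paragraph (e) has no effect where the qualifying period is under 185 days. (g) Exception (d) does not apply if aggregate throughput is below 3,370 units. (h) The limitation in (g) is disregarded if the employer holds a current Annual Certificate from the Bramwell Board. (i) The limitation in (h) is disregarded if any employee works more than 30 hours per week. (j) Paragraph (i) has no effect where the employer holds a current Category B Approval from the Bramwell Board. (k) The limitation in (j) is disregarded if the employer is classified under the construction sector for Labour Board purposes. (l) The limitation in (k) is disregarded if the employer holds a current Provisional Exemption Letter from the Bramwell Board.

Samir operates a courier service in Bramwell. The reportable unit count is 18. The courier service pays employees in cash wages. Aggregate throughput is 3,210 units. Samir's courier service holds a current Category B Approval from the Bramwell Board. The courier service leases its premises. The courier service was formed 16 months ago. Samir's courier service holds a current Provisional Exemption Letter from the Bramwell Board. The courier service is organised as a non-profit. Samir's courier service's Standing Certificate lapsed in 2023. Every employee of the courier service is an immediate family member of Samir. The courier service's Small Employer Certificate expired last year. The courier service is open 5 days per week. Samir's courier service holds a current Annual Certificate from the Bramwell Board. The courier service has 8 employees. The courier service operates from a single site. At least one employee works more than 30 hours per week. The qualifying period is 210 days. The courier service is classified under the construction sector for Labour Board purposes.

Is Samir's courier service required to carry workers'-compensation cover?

Exception (a) fails — the employer's headcount is 8, not under 8.
Exception (b) fails — employees are paid cash wages.
Exception (c) fails — the Small Employer Certificate has expired.
Exception (d): the employer is a non-profit; the business's age is 16 months, less than the 17 months limit — every condition holds. As to paragraphs (g)–(l): (g) would limit (d) — aggregate throughput is 3,210 units, below the 3,370 units limit — but (h) sets (g) aside: (h) is triggered — a current Annual Certificate is held. (i) is triggered (at least one employee exceeds 30 hours/week), but is itself disapplied by (j): (j) operates against (i): a current Category B Approval is held. (k) would limit (j) — the courier service is classified under the construction sector — but (l) sets (k) aside: (l) operates against (k): a current Provisional Exemption Letter is held. Exception (d) stands.

No — exception (d) applies; Samir's courier service is not required to carry workers'-compensation cover.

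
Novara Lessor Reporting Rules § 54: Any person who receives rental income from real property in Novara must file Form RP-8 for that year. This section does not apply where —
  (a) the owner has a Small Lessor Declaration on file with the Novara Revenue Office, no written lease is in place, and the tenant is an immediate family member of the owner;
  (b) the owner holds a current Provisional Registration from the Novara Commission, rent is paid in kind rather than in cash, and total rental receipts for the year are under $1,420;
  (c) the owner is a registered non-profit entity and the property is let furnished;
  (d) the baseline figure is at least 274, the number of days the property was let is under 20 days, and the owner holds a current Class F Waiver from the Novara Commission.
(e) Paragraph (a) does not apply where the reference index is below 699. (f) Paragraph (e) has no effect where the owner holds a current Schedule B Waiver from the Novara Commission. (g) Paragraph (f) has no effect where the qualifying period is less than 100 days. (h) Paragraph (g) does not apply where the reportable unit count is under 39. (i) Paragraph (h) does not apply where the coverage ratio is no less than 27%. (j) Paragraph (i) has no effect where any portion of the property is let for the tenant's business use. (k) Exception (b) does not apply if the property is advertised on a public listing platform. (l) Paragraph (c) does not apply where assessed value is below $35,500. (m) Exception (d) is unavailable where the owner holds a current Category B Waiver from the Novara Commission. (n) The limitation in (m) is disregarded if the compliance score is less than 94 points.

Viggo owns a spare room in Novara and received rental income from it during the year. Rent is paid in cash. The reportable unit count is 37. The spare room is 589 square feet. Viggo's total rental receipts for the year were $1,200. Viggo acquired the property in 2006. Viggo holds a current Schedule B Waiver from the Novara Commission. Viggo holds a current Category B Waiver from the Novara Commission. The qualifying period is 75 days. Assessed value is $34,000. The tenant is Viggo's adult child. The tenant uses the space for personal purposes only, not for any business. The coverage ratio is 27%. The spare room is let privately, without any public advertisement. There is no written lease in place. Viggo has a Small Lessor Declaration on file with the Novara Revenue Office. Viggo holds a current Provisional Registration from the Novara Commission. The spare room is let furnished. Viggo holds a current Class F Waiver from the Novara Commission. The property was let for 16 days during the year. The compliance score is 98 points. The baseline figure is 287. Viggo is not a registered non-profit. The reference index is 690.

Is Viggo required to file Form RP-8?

Yes — Viggo must file Form RP-8.

Exception (a)'s conditions are all satisfied: a Small Lessor Declaration is on file; there is no written lease; the tenant is an immediate family member. But applying paragraphs (e)–(j): (e) applies — the reference index is 690, below the 699 limit. (f) is triggered (a current Schedule B Waiver is held), but yields to (g): (g) is triggered — the qualifying period is 75 days, less than the 100 days limit. (h) would limit (g) — the reportable unit count is 37, under the 39 limit — but (i) sets (h) aside: (i) operates against (h): the coverage ratio is 27%, meeting the 27% threshold. (j) is not engaged (the space is used for personal purposes only), so (i) stands. Exception (a) does not apply.
Exception (b) does not apply: rent is paid in cash.
Exception (c) fails — Viggo is not a registered non-profit.
All of (d)'s requirements are met (the baseline figure is 287, meeting the 274 threshold; the number of days the property was let is 16 days, under the 20 days limit; a current Class F Waiver is held). However, paragraphs (m)–(n) must be considered: (m) is triggered — a current Category B Waiver is held. (n) is not engaged (the compliance score is 98 points, not less than 94 points), so (m) stands. (d) is therefore removed.
No exception applies. The general rule governs.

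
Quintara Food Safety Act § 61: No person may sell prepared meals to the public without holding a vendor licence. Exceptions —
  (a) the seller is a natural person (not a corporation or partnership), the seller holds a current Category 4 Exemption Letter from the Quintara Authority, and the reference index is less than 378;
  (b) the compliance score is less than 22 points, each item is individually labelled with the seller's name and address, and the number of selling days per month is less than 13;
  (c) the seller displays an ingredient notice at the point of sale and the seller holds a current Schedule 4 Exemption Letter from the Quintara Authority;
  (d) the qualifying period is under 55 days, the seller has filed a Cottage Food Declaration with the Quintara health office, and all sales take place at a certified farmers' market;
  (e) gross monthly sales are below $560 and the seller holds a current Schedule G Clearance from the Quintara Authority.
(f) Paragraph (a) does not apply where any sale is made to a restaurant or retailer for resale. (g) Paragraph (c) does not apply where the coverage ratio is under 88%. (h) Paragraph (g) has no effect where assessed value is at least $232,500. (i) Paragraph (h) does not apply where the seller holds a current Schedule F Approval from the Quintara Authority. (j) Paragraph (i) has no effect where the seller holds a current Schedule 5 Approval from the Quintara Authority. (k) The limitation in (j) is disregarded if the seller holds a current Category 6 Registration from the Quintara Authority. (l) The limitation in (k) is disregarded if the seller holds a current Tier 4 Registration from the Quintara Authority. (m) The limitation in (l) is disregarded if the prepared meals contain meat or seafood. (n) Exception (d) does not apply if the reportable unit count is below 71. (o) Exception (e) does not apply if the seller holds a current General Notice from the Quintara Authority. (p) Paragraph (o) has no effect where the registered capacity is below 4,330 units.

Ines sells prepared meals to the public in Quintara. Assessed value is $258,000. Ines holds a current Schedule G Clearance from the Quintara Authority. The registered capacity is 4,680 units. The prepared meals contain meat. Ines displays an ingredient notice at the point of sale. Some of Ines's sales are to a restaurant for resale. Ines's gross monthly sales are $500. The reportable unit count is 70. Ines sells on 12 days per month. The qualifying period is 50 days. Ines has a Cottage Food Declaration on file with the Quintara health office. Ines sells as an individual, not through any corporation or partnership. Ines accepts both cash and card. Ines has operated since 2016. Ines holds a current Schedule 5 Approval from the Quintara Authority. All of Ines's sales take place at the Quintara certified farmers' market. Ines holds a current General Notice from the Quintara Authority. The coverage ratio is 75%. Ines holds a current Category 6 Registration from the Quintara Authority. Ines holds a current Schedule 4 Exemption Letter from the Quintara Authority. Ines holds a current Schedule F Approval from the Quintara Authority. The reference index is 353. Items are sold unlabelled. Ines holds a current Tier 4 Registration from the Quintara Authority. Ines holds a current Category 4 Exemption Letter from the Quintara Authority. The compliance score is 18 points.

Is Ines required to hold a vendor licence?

Exception (a)'s conditions are all satisfied: the seller is a natural person; a current Category 4 Exemption Letter is held; the reference index is 353, less than the 378 limit. But: (f) operates against (a): some sales are to a restaurant for resale. Exception (a) does not apply.
Exception (b) does not apply: items are sold unlabelled.
Exception (c)'s conditions are all satisfied: an ingredient notice is displayed; a current Schedule 4 Exemption Letter is held. But applying paragraphs (g)–(m): (g) operates against (c): the coverage ratio is 75%, under the 88% limit. (h) would limit (g) — assessed value is $258,000, meeting the $232,500 threshold — but (i) sets (h) aside: (i) operates against (h): a current Schedule F Approval is held. (j) would limit (i) — a current Schedule 5 Approval is held — but (k) sets (j) aside: (k) operates against (j): a current Category 6 Registration is held. (l) is triggered (a current Tier 4 Registration is held), but is displaced by (m): (m) operates — the prepared meals contain meat. So (c) is unavailable.
Exception (d) is satisfied on its face — the qualifying period is 50 days, under the 55 days limit; a Cottage Food Declaration is on file; all sales are at a certified farmers' market. Turning to paragraph (n): (n) operates against (d): the reportable unit count is 70, below the 71 limit. Exception (d) does not apply.
Exception (e)'s conditions are all satisfied: gross monthly sales are $500, below the $560 limit; a current Schedule G Clearance is held. However, paragraphs (o)–(p) must be considered: (o) applies — a current General Notice is held. (p), which would lift (o), is not triggered — the registered capacity is 4,680 units, not below 4,330 units. So (e) is unavailable.
None of the exceptions is available; § 61 applies in full.

Yes — Ines must hold a vendor licence.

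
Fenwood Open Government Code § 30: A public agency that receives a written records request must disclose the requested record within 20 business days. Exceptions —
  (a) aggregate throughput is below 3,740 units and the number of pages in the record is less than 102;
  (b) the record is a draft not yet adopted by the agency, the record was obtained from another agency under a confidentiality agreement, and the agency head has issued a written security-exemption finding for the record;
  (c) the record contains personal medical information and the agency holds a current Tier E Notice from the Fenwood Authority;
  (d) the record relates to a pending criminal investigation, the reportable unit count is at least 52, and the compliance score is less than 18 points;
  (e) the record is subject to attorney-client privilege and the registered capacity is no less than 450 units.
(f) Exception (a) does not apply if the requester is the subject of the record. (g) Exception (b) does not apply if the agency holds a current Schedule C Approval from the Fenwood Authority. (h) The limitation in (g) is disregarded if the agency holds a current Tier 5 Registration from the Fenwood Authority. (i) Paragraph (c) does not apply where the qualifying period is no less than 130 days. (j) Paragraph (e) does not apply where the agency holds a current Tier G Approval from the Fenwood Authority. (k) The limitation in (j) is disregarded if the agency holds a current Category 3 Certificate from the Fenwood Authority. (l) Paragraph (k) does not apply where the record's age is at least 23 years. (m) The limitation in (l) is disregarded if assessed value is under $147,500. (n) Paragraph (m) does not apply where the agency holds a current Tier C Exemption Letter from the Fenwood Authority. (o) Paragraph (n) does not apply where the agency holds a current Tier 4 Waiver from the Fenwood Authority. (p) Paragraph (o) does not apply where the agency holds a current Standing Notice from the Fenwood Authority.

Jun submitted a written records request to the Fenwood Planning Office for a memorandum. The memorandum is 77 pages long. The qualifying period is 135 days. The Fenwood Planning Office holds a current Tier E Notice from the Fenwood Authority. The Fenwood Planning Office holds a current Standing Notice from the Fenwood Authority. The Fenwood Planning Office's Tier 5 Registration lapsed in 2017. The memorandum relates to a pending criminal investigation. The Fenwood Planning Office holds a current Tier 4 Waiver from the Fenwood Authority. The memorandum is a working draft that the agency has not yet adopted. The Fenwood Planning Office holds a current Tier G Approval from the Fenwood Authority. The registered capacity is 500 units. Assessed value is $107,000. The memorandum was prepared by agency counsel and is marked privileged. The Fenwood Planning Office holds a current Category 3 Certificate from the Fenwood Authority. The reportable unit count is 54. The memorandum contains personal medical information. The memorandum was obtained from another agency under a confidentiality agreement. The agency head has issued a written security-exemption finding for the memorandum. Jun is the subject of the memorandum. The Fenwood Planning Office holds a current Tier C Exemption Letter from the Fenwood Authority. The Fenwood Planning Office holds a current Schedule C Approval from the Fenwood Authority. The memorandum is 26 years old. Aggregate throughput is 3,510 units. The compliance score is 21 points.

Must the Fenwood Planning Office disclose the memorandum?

Exception (a): aggregate throughput is 3,510 units, below the 3,740 units limit; the number of pages in the record is 77, less than the 102 limit — every condition holds. But: (f) is engaged — Jun is the subject of the memorandum. So (a) is unavailable.
Exception (b): the memorandum is an unadopted draft; the memorandum was obtained under a confidentiality agreement; a written security-exemption finding has been issued — every condition holds. Turning to paragraphs (g)–(h): (g) operates — a current Schedule C Approval is held. (h) is inapplicable (no current Tier 5 Registration is held), so (g) stands. (b) is therefore removed.
Exception (c)'s conditions are all satisfied: the memorandum contains personal medical information; a current Tier E Notice is held. However, paragraph (i) must be considered: (i) is triggered — the qualifying period is 135 days, meeting the 130 days threshold. (c) is therefore removed.
Exception (d) does not apply: the compliance score is 21 points, not less than 18 points.
Exception (e)'s conditions are all satisfied: the memorandum is privileged; the registered capacity is 500 units, meeting the 450 units threshold. But: (j) operates against (e): a current Tier G Approval is held. (k) would limit (j) — a current Category 3 Certificate is held — but (l) sets (k) aside: (l) operates — the record's age is 26 years, meeting the 23 years threshold. (m) is triggered (assessed value is $107,000, under the $147,500 limit), but is itself disapplied by (n): (n) is engaged — a current Tier C Exemption Letter is held. (o) is triggered (a current Tier 4 Waiver is held), but is set aside by (p): (p) operates against (o): a current Standing Notice is held. (e) is therefore removed.
No exception applies. The general rule governs.

Yes — the Fenwood Planning Office must disclose the memorandum.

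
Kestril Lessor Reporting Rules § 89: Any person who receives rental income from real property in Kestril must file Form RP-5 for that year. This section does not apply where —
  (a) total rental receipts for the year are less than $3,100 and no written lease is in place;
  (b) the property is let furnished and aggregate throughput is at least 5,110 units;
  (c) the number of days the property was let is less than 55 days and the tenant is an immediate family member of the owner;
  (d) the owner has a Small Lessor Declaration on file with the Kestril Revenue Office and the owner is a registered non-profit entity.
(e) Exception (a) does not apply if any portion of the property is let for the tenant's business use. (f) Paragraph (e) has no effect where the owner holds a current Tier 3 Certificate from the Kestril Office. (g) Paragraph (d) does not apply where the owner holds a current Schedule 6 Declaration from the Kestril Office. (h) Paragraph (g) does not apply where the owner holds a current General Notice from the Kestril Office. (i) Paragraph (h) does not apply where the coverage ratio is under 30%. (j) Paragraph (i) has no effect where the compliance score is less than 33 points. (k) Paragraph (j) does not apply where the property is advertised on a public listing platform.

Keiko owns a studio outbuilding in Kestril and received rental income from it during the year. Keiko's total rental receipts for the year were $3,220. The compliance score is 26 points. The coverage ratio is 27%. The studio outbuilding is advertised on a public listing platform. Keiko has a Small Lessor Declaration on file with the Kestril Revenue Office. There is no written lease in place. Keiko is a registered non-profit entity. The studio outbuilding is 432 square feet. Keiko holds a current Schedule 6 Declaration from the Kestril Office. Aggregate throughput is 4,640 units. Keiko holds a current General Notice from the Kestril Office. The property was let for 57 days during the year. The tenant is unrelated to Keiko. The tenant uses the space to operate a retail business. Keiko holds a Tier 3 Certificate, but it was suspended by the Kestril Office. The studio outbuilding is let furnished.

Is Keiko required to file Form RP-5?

Yes — Keiko must file Form RP-5.

Exception (a) fails — total rental receipts for the year are $3,220, not less than $3,100.
Exception (b) fails — aggregate throughput is 4,640 units, short of 5,110 units.
Exception (c) requires that the number of days the property was let is less than 55 days; but the number of days the property was let is 57 days, not less than 55 days, so (c) is unavailable.
All of (d)'s requirements are met (a Small Lessor Declaration is on file; Keiko is a registered non-profit). Turning to paragraphs (g)–(k): (g) operates against (d): a current Schedule 6 Declaration is held. (h) is engaged (a current General Notice is held), but is set aside by (i): (i) operates against (h): the coverage ratio is 27%, under the 30% limit. (j) operates (the compliance score is 26 points, less than the 33 points limit), but yields to (k): (k) operates against (j): the property is publicly advertised. (d) is therefore removed.
No exception applies. The general rule governs.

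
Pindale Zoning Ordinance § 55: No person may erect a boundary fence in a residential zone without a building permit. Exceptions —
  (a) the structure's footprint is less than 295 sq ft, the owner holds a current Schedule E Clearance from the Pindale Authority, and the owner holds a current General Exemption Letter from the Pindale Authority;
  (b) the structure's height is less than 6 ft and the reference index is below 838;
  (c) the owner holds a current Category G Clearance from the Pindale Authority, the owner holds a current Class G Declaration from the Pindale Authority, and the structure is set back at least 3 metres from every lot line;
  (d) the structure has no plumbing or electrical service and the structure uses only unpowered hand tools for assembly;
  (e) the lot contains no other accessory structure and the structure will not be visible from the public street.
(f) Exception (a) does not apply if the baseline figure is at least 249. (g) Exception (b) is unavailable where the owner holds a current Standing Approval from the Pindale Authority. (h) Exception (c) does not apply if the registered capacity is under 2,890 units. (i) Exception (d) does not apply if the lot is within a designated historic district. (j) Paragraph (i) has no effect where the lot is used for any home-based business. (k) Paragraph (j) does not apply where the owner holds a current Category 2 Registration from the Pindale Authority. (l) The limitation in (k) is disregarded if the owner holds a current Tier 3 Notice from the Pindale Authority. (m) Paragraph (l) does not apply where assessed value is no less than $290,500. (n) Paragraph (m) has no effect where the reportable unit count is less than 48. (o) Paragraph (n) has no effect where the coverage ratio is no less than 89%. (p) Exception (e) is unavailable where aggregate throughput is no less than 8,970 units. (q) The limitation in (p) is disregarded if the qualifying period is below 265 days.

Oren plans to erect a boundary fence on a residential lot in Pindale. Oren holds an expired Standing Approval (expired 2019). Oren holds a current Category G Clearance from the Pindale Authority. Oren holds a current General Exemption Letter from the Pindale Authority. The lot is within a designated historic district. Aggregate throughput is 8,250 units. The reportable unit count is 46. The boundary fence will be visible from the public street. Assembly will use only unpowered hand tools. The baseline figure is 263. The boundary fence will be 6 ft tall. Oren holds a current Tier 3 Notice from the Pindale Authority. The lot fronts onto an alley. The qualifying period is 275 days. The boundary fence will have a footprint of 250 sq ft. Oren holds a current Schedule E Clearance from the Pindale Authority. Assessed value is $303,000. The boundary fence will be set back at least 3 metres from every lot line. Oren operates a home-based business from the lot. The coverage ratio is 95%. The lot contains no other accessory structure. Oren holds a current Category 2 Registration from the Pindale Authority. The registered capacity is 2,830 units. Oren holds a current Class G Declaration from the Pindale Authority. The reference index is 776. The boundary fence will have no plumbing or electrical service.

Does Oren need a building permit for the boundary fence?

Yes — Oren must obtain a building permit.

Exception (a)'s conditions are all satisfied: the structure's footprint is 250 sq ft, less than the 295 sq ft limit; a current Schedule E Clearance is held; a current General Exemption Letter is held. But applying paragraph (f): (f) operates — the baseline figure is 263, meeting the 249 threshold. So (a) is unavailable.
Exception (b) fails — the structure's height is 6 ft, not less than 6 ft.
Exception (c)'s conditions are all satisfied: a current Category G Clearance is held; a current Class G Declaration is held; the setback is at least 3 m on every side. However, paragraph (h) must be considered: (h) operates against (c): the registered capacity is 2,830 units, under the 2,890 units limit. So (c) is unavailable.
All of (d)'s requirements are met (there is no plumbing or electrical service; assembly uses only hand tools). But: (i) is triggered — the lot is in a historic district. (j) would limit (i) — a home-based business operates on the lot — but (k) sets (j) aside: (k) operates against (j): a current Category 2 Registration is held. (l) applies (a current Tier 3 Notice is held), but is set aside by (m): (m) is engaged — assessed value is $303,000, meeting the $290,500 threshold. (n) is engaged (the reportable unit count is 46, less than the 48 limit), but is overridden by (o): (o) operates against (n): the coverage ratio is 95%, meeting the 89% threshold. So (d) is unavailable.
Exception (e) does not apply: the structure will be visible from the street.
None of the exceptions is available; § 55 applies in full.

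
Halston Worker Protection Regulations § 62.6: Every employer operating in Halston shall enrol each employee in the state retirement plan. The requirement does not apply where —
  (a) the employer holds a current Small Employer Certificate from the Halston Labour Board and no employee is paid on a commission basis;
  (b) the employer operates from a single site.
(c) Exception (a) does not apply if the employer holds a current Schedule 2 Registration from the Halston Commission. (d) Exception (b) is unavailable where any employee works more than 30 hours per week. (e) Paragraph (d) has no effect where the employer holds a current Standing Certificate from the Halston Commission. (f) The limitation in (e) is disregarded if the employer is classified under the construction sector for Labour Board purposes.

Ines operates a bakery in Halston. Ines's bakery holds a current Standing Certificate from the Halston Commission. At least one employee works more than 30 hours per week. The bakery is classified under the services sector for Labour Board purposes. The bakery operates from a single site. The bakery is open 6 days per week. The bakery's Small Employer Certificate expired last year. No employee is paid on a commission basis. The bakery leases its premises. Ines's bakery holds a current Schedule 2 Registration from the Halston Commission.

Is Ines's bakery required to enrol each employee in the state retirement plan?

No — exception (b) applies; Ines's bakery is not required to enrol each employee in the state retirement plan.

Exception (a) does not apply: the Small Employer Certificate has expired.
All of (b)'s requirements are met (the employer operates from a single site). Under paragraphs (d)–(f): (d) is triggered (at least one employee exceeds 30 hours/week), but is overridden by (e): (e) applies — a current Standing Certificate is held. (f), which would lift (e), is not triggered — the bakery is classified under the services sector. Exception (b) stands.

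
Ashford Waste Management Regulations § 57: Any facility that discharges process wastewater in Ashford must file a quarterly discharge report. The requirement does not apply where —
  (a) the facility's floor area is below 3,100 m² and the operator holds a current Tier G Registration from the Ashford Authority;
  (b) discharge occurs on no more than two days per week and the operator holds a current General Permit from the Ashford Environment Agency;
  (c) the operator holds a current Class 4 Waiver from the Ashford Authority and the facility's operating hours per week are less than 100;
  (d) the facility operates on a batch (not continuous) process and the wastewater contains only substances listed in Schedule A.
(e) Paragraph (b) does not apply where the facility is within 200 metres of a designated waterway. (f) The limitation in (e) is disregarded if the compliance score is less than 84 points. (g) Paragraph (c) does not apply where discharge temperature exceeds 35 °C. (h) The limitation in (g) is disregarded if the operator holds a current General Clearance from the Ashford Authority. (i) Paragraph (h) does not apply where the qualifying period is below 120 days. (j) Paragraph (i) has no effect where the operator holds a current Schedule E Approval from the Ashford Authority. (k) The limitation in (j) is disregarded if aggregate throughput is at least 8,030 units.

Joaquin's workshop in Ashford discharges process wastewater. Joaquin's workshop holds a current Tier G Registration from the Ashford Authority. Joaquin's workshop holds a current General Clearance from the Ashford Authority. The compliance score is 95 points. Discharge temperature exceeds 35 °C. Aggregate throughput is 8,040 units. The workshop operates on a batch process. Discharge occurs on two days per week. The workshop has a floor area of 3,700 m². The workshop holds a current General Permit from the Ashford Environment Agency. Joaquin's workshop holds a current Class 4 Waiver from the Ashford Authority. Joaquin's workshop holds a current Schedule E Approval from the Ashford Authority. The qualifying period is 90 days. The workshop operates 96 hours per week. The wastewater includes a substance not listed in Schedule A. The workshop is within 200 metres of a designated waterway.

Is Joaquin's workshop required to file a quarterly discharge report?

Exception (a) fails — the facility's floor area is 3,700 m², not below 3,100 m².
Exception (b) is satisfied on its face — discharge occurs on no more than two days per week; a current General Permit is held. Turning to paragraphs (e)–(f): (e) operates against (b): the workshop is within 200 m of a designated waterway. (f) does not operate here (the compliance score is 95 points, not less than 84 points), so (e) stands. Exception (b) does not apply.
Exception (c)'s conditions are all satisfied: a current Class 4 Waiver is held; the facility's operating hours per week are 96, less than the 100 limit. But: (g) is triggered — discharge temperature exceeds 35 °C. (h) would limit (g) — a current General Clearance is held — but (i) sets (h) aside: (i) is engaged — the qualifying period is 90 days, below the 120 days limit. (j) would limit (i) — a current Schedule E Approval is held — but (k) sets (j) aside: (k) operates against (j): aggregate throughput is 8,040 units, meeting the 8,030 units threshold. So (c) is unavailable.
Exception (d) requires that the wastewater contains only substances listed in Schedule A; but the wastewater includes a non-Schedule-A substance, so (d) is unavailable.
No exception is made out. Joaquin's workshop falls within the general rule.

Yes — Joaquin's workshop must file a quarterly discharge report.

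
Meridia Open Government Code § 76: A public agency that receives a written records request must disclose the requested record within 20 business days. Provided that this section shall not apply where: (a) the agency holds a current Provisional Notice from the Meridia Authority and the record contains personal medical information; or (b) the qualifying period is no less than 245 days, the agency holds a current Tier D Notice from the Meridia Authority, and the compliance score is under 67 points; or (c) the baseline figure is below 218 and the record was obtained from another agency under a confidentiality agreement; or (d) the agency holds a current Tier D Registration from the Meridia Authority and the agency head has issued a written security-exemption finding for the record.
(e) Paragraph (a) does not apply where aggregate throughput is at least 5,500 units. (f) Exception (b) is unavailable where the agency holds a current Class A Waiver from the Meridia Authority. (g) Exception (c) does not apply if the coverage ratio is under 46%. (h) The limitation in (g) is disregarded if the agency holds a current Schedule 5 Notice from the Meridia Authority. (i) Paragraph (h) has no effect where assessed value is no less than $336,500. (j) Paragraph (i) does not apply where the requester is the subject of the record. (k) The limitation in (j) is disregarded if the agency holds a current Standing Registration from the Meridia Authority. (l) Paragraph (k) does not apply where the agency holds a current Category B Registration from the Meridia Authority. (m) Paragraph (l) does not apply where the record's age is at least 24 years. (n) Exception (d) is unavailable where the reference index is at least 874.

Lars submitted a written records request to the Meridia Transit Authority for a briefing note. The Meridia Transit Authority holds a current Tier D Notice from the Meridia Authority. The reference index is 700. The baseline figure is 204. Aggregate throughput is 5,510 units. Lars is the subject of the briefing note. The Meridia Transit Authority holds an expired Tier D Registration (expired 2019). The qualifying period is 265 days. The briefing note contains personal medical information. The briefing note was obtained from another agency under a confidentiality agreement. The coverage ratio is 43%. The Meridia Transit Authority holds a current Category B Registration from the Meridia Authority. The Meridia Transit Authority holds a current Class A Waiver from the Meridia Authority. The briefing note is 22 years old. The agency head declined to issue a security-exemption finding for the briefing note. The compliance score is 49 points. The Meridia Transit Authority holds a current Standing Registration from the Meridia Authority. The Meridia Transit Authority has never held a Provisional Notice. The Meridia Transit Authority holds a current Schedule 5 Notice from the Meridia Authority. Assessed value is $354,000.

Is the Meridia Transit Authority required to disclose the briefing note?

No — exception (c) applies; the Meridia Transit Authority is not required to disclose the briefing note.

Exception (a) does not apply: there is no Provisional Notice in force.
All of (b)'s requirements are met (the qualifying period is 265 days, meeting the 245 days threshold; a current Tier D Notice is held; the compliance score is 49 points, under the 67 points limit). However, paragraph (f) must be considered: (f) applies — a current Class A Waiver is held. (b) is therefore removed.
Exception (c) is satisfied on its face — the baseline figure is 204, below the 218 limit; the briefing note was obtained under a confidentiality agreement. Applying paragraphs (g)–(m): (g) applies (the coverage ratio is 43%, under the 46% limit), but is displaced by (h): (h) operates against (g): a current Schedule 5 Notice is held. (i) would limit (h) — assessed value is $354,000, meeting the $336,500 threshold — but (j) sets (i) aside: (j) is triggered — Lars is the subject of the briefing note. (k) is engaged (a current Standing Registration is held), but is displaced by (l): (l) is engaged — a current Category B Registration is held. (m), which would lift (l), is not triggered — the record's age is 22 years, short of 24 years. Exception (c) stands.
Exception (d) does not apply: there is no Tier D Registration in force.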